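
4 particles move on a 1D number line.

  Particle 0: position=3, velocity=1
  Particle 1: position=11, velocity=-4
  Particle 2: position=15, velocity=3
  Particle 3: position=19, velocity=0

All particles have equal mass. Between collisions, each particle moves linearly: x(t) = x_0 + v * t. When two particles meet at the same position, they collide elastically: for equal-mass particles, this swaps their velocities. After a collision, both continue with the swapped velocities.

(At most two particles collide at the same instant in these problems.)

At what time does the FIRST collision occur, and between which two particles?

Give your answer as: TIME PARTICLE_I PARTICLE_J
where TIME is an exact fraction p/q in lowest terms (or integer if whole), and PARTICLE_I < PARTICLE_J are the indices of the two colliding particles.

Answer: 4/3 2 3

Derivation:
Pair (0,1): pos 3,11 vel 1,-4 -> gap=8, closing at 5/unit, collide at t=8/5
Pair (1,2): pos 11,15 vel -4,3 -> not approaching (rel speed -7 <= 0)
Pair (2,3): pos 15,19 vel 3,0 -> gap=4, closing at 3/unit, collide at t=4/3
Earliest collision: t=4/3 between 2 and 3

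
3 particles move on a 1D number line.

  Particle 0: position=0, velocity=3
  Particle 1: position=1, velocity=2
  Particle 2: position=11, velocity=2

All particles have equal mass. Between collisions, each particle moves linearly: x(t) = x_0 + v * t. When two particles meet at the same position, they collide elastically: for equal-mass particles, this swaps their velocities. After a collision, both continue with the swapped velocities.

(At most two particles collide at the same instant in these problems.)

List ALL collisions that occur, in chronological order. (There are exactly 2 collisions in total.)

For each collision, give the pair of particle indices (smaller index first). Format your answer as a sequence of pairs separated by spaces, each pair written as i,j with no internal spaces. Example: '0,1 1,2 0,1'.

Answer: 0,1 1,2

Derivation:
Collision at t=1: particles 0 and 1 swap velocities; positions: p0=3 p1=3 p2=13; velocities now: v0=2 v1=3 v2=2
Collision at t=11: particles 1 and 2 swap velocities; positions: p0=23 p1=33 p2=33; velocities now: v0=2 v1=2 v2=3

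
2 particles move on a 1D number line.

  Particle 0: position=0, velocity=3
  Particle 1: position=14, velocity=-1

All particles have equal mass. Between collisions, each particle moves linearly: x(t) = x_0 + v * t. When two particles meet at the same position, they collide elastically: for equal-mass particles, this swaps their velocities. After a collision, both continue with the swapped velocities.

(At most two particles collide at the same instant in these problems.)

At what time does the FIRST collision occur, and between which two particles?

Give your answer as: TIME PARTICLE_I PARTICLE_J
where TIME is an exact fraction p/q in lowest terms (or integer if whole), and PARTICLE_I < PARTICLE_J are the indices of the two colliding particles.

Pair (0,1): pos 0,14 vel 3,-1 -> gap=14, closing at 4/unit, collide at t=7/2
Earliest collision: t=7/2 between 0 and 1

Answer: 7/2 0 1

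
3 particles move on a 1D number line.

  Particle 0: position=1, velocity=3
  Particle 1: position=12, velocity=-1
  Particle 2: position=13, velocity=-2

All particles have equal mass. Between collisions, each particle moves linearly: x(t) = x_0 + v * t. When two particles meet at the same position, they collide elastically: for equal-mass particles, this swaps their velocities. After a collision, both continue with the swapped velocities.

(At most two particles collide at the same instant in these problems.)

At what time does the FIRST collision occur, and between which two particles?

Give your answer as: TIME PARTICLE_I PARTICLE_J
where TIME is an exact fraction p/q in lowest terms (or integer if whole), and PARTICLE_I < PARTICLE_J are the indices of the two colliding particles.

Pair (0,1): pos 1,12 vel 3,-1 -> gap=11, closing at 4/unit, collide at t=11/4
Pair (1,2): pos 12,13 vel -1,-2 -> gap=1, closing at 1/unit, collide at t=1
Earliest collision: t=1 between 1 and 2

Answer: 1 1 2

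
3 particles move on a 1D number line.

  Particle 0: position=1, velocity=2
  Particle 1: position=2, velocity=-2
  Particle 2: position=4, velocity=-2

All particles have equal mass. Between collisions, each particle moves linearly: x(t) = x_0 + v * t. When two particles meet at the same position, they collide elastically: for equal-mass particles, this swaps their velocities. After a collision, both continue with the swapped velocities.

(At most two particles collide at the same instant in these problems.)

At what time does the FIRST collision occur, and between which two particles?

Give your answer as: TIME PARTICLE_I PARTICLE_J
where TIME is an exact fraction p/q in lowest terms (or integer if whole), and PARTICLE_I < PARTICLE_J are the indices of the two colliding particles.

Answer: 1/4 0 1

Derivation:
Pair (0,1): pos 1,2 vel 2,-2 -> gap=1, closing at 4/unit, collide at t=1/4
Pair (1,2): pos 2,4 vel -2,-2 -> not approaching (rel speed 0 <= 0)
Earliest collision: t=1/4 between 0 and 1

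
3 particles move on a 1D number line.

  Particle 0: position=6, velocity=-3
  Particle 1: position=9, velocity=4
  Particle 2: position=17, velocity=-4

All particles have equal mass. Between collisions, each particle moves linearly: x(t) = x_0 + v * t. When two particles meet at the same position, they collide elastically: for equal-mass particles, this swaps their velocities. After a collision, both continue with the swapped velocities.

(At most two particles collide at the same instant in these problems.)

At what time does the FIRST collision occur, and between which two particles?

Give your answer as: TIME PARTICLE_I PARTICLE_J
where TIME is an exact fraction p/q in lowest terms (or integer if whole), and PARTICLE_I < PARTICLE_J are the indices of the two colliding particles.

Answer: 1 1 2

Derivation:
Pair (0,1): pos 6,9 vel -3,4 -> not approaching (rel speed -7 <= 0)
Pair (1,2): pos 9,17 vel 4,-4 -> gap=8, closing at 8/unit, collide at t=1
Earliest collision: t=1 between 1 and 2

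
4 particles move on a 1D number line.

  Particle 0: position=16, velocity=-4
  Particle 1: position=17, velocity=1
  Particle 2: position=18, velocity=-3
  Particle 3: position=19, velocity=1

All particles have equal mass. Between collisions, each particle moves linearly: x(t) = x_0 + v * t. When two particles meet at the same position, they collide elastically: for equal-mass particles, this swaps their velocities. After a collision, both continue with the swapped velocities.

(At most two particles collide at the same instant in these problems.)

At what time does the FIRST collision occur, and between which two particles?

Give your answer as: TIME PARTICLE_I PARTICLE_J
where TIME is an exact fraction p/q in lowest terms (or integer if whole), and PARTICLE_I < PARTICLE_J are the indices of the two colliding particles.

Answer: 1/4 1 2

Derivation:
Pair (0,1): pos 16,17 vel -4,1 -> not approaching (rel speed -5 <= 0)
Pair (1,2): pos 17,18 vel 1,-3 -> gap=1, closing at 4/unit, collide at t=1/4
Pair (2,3): pos 18,19 vel -3,1 -> not approaching (rel speed -4 <= 0)
Earliest collision: t=1/4 between 1 and 2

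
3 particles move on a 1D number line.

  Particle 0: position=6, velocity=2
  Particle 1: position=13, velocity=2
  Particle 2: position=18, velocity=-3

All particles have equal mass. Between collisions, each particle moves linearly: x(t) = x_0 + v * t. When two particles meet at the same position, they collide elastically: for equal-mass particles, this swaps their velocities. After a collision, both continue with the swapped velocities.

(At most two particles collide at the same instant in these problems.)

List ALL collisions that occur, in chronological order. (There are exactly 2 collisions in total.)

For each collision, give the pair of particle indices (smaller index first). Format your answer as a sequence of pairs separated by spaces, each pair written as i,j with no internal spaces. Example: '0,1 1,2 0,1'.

Collision at t=1: particles 1 and 2 swap velocities; positions: p0=8 p1=15 p2=15; velocities now: v0=2 v1=-3 v2=2
Collision at t=12/5: particles 0 and 1 swap velocities; positions: p0=54/5 p1=54/5 p2=89/5; velocities now: v0=-3 v1=2 v2=2

Answer: 1,2 0,1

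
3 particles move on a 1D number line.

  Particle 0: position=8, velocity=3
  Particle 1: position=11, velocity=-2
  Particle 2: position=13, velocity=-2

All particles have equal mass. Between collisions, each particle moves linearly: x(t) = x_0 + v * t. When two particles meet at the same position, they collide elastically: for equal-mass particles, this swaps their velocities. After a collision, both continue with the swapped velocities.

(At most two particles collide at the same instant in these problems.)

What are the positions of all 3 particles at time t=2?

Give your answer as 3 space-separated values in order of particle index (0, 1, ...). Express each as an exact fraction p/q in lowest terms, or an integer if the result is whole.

Collision at t=3/5: particles 0 and 1 swap velocities; positions: p0=49/5 p1=49/5 p2=59/5; velocities now: v0=-2 v1=3 v2=-2
Collision at t=1: particles 1 and 2 swap velocities; positions: p0=9 p1=11 p2=11; velocities now: v0=-2 v1=-2 v2=3
Advance to t=2 (no further collisions before then); velocities: v0=-2 v1=-2 v2=3; positions = 7 9 14

Answer: 7 9 14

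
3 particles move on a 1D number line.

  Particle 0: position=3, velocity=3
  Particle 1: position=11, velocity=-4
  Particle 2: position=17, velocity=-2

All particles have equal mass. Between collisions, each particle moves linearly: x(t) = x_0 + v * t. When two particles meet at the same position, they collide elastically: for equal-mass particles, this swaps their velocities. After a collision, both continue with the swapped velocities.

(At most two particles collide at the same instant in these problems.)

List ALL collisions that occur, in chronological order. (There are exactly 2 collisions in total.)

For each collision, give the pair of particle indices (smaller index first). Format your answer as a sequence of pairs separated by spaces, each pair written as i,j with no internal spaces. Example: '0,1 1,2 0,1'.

Answer: 0,1 1,2

Derivation:
Collision at t=8/7: particles 0 and 1 swap velocities; positions: p0=45/7 p1=45/7 p2=103/7; velocities now: v0=-4 v1=3 v2=-2
Collision at t=14/5: particles 1 and 2 swap velocities; positions: p0=-1/5 p1=57/5 p2=57/5; velocities now: v0=-4 v1=-2 v2=3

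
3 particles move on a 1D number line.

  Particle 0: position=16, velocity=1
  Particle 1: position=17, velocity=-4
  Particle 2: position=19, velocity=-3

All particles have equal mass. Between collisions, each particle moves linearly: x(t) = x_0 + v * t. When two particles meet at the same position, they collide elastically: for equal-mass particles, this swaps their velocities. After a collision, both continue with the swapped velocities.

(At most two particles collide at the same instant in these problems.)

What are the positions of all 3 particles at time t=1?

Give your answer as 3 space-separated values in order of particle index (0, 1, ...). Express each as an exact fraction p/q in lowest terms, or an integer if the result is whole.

Answer: 13 16 17

Derivation:
Collision at t=1/5: particles 0 and 1 swap velocities; positions: p0=81/5 p1=81/5 p2=92/5; velocities now: v0=-4 v1=1 v2=-3
Collision at t=3/4: particles 1 and 2 swap velocities; positions: p0=14 p1=67/4 p2=67/4; velocities now: v0=-4 v1=-3 v2=1
Advance to t=1 (no further collisions before then); velocities: v0=-4 v1=-3 v2=1; positions = 13 16 17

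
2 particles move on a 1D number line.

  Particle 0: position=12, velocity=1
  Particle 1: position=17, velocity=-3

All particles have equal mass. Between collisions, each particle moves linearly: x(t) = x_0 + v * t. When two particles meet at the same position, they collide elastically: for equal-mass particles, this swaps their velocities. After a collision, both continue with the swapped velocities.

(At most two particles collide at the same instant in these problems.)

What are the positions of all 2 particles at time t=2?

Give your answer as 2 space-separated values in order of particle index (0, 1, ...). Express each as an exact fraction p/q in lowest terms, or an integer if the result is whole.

Collision at t=5/4: particles 0 and 1 swap velocities; positions: p0=53/4 p1=53/4; velocities now: v0=-3 v1=1
Advance to t=2 (no further collisions before then); velocities: v0=-3 v1=1; positions = 11 14

Answer: 11 14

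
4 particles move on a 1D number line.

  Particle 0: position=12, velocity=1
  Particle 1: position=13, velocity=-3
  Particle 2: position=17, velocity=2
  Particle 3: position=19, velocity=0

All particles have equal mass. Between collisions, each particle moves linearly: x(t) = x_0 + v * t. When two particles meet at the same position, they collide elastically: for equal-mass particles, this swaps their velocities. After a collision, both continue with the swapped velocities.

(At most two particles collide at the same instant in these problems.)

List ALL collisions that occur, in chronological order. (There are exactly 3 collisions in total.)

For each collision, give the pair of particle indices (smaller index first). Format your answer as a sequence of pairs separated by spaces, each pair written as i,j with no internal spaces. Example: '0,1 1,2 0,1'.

Answer: 0,1 2,3 1,2

Derivation:
Collision at t=1/4: particles 0 and 1 swap velocities; positions: p0=49/4 p1=49/4 p2=35/2 p3=19; velocities now: v0=-3 v1=1 v2=2 v3=0
Collision at t=1: particles 2 and 3 swap velocities; positions: p0=10 p1=13 p2=19 p3=19; velocities now: v0=-3 v1=1 v2=0 v3=2
Collision at t=7: particles 1 and 2 swap velocities; positions: p0=-8 p1=19 p2=19 p3=31; velocities now: v0=-3 v1=0 v2=1 v3=2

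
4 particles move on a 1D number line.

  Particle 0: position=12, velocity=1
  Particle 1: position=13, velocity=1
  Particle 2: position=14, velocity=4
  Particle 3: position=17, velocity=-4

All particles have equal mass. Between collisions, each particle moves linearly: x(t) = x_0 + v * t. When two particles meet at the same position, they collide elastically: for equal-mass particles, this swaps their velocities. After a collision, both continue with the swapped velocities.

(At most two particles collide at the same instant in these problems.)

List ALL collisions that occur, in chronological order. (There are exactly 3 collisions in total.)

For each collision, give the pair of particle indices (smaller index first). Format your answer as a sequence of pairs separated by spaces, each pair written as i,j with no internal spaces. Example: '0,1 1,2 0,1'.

Answer: 2,3 1,2 0,1

Derivation:
Collision at t=3/8: particles 2 and 3 swap velocities; positions: p0=99/8 p1=107/8 p2=31/2 p3=31/2; velocities now: v0=1 v1=1 v2=-4 v3=4
Collision at t=4/5: particles 1 and 2 swap velocities; positions: p0=64/5 p1=69/5 p2=69/5 p3=86/5; velocities now: v0=1 v1=-4 v2=1 v3=4
Collision at t=1: particles 0 and 1 swap velocities; positions: p0=13 p1=13 p2=14 p3=18; velocities now: v0=-4 v1=1 v2=1 v3=4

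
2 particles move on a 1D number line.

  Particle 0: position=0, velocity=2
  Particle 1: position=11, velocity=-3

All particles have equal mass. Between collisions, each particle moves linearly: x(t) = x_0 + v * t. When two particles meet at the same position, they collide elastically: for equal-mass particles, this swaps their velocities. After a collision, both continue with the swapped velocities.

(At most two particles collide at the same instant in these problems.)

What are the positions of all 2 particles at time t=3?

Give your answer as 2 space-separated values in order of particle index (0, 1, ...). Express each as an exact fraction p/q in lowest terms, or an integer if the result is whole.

Answer: 2 6

Derivation:
Collision at t=11/5: particles 0 and 1 swap velocities; positions: p0=22/5 p1=22/5; velocities now: v0=-3 v1=2
Advance to t=3 (no further collisions before then); velocities: v0=-3 v1=2; positions = 2 6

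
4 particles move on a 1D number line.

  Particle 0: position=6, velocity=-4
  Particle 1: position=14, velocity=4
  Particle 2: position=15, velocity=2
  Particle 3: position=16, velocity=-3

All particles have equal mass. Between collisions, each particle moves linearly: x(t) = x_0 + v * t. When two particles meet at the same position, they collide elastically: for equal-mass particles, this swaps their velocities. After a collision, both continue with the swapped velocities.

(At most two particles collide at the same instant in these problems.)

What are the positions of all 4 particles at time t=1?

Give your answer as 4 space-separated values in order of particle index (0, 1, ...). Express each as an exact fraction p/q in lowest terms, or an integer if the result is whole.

Collision at t=1/5: particles 2 and 3 swap velocities; positions: p0=26/5 p1=74/5 p2=77/5 p3=77/5; velocities now: v0=-4 v1=4 v2=-3 v3=2
Collision at t=2/7: particles 1 and 2 swap velocities; positions: p0=34/7 p1=106/7 p2=106/7 p3=109/7; velocities now: v0=-4 v1=-3 v2=4 v3=2
Collision at t=1/2: particles 2 and 3 swap velocities; positions: p0=4 p1=29/2 p2=16 p3=16; velocities now: v0=-4 v1=-3 v2=2 v3=4
Advance to t=1 (no further collisions before then); velocities: v0=-4 v1=-3 v2=2 v3=4; positions = 2 13 17 18

Answer: 2 13 17 18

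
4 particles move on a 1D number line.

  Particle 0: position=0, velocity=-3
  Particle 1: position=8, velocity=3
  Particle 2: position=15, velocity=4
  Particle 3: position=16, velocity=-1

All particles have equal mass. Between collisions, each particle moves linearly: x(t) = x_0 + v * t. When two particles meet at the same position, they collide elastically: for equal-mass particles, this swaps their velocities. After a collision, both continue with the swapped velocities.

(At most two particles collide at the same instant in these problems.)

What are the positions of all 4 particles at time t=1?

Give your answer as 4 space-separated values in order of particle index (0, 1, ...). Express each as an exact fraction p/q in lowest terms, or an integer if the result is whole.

Answer: -3 11 15 19

Derivation:
Collision at t=1/5: particles 2 and 3 swap velocities; positions: p0=-3/5 p1=43/5 p2=79/5 p3=79/5; velocities now: v0=-3 v1=3 v2=-1 v3=4
Advance to t=1 (no further collisions before then); velocities: v0=-3 v1=3 v2=-1 v3=4; positions = -3 11 15 19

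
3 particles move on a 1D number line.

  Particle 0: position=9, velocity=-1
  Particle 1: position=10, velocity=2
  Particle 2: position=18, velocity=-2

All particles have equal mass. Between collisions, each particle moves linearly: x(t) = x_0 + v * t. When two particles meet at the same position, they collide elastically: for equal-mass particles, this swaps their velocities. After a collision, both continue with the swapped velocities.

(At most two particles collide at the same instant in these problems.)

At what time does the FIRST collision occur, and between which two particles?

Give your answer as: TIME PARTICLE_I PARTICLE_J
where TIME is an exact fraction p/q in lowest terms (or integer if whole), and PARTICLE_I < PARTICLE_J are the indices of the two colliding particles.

Pair (0,1): pos 9,10 vel -1,2 -> not approaching (rel speed -3 <= 0)
Pair (1,2): pos 10,18 vel 2,-2 -> gap=8, closing at 4/unit, collide at t=2
Earliest collision: t=2 between 1 and 2

Answer: 2 1 2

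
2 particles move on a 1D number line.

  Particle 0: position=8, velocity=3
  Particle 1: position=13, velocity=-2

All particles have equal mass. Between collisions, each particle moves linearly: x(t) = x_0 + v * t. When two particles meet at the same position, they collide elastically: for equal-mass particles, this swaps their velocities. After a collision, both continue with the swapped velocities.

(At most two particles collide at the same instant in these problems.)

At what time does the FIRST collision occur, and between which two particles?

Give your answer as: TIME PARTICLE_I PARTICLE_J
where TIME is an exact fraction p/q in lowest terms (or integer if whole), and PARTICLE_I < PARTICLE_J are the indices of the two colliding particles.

Pair (0,1): pos 8,13 vel 3,-2 -> gap=5, closing at 5/unit, collide at t=1
Earliest collision: t=1 between 0 and 1

Answer: 1 0 1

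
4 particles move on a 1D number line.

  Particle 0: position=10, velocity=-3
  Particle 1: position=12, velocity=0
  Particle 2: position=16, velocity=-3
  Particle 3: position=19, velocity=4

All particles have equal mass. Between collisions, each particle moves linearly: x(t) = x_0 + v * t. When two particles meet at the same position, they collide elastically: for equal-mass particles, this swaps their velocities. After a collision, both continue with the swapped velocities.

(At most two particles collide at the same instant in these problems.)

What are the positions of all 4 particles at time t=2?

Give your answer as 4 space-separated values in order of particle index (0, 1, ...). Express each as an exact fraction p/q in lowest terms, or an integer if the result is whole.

Collision at t=4/3: particles 1 and 2 swap velocities; positions: p0=6 p1=12 p2=12 p3=73/3; velocities now: v0=-3 v1=-3 v2=0 v3=4
Advance to t=2 (no further collisions before then); velocities: v0=-3 v1=-3 v2=0 v3=4; positions = 4 10 12 27

Answer: 4 10 12 27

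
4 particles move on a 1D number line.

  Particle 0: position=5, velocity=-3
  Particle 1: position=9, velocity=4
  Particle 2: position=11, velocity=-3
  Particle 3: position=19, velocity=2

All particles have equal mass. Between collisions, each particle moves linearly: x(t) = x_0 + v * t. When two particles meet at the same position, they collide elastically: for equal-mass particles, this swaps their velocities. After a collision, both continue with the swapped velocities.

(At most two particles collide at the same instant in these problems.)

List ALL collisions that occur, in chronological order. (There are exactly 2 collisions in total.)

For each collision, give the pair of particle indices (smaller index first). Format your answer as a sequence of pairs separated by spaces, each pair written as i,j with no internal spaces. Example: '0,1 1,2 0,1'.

Collision at t=2/7: particles 1 and 2 swap velocities; positions: p0=29/7 p1=71/7 p2=71/7 p3=137/7; velocities now: v0=-3 v1=-3 v2=4 v3=2
Collision at t=5: particles 2 and 3 swap velocities; positions: p0=-10 p1=-4 p2=29 p3=29; velocities now: v0=-3 v1=-3 v2=2 v3=4

Answer: 1,2 2,3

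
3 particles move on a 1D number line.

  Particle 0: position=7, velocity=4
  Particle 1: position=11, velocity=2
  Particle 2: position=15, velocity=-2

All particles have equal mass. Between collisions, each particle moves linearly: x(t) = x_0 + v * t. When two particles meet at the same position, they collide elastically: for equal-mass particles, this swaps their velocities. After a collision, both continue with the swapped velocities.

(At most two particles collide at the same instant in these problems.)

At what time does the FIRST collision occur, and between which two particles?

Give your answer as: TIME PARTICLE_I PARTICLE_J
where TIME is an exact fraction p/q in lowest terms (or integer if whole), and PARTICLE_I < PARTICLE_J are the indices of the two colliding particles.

Answer: 1 1 2

Derivation:
Pair (0,1): pos 7,11 vel 4,2 -> gap=4, closing at 2/unit, collide at t=2
Pair (1,2): pos 11,15 vel 2,-2 -> gap=4, closing at 4/unit, collide at t=1
Earliest collision: t=1 between 1 and 2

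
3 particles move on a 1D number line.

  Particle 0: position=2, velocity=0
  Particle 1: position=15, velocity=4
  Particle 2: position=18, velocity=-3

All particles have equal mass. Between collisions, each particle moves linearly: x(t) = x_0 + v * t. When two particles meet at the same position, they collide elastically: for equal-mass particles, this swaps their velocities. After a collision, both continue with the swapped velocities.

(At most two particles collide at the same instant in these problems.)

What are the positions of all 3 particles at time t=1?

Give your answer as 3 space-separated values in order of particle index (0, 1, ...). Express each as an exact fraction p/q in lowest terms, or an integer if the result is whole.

Collision at t=3/7: particles 1 and 2 swap velocities; positions: p0=2 p1=117/7 p2=117/7; velocities now: v0=0 v1=-3 v2=4
Advance to t=1 (no further collisions before then); velocities: v0=0 v1=-3 v2=4; positions = 2 15 19

Answer: 2 15 19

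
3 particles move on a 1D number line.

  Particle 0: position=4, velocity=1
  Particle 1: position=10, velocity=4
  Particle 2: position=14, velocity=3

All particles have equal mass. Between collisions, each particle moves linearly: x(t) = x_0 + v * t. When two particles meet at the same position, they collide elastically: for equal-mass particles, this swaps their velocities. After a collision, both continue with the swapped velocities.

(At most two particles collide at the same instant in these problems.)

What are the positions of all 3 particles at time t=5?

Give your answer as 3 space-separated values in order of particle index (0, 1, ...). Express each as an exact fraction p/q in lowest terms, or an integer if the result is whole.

Collision at t=4: particles 1 and 2 swap velocities; positions: p0=8 p1=26 p2=26; velocities now: v0=1 v1=3 v2=4
Advance to t=5 (no further collisions before then); velocities: v0=1 v1=3 v2=4; positions = 9 29 30

Answer: 9 29 30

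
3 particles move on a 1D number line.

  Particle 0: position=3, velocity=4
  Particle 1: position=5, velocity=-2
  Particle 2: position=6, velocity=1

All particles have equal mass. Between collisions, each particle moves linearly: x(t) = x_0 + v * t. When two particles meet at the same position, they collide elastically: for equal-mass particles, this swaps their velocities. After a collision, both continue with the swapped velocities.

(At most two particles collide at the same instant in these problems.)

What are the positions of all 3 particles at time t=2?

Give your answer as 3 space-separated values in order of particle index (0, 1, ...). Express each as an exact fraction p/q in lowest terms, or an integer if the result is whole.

Answer: 1 8 11

Derivation:
Collision at t=1/3: particles 0 and 1 swap velocities; positions: p0=13/3 p1=13/3 p2=19/3; velocities now: v0=-2 v1=4 v2=1
Collision at t=1: particles 1 and 2 swap velocities; positions: p0=3 p1=7 p2=7; velocities now: v0=-2 v1=1 v2=4
Advance to t=2 (no further collisions before then); velocities: v0=-2 v1=1 v2=4; positions = 1 8 11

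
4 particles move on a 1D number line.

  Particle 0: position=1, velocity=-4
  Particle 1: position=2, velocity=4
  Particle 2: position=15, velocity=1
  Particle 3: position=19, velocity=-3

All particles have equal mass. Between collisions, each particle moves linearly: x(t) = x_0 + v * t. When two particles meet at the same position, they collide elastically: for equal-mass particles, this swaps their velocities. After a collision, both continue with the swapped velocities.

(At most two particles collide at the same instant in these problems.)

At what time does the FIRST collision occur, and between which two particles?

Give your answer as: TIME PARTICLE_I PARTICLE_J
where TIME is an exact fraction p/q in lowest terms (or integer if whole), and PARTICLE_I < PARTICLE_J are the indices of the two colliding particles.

Pair (0,1): pos 1,2 vel -4,4 -> not approaching (rel speed -8 <= 0)
Pair (1,2): pos 2,15 vel 4,1 -> gap=13, closing at 3/unit, collide at t=13/3
Pair (2,3): pos 15,19 vel 1,-3 -> gap=4, closing at 4/unit, collide at t=1
Earliest collision: t=1 between 2 and 3

Answer: 1 2 3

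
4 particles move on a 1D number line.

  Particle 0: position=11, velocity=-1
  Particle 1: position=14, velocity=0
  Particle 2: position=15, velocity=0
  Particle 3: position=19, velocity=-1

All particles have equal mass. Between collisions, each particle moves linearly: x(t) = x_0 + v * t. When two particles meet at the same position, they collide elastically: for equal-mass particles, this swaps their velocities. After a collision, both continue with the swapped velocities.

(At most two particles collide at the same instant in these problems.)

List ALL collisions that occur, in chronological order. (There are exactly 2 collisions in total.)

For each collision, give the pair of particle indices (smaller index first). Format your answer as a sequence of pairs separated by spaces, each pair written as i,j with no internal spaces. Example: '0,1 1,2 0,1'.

Answer: 2,3 1,2

Derivation:
Collision at t=4: particles 2 and 3 swap velocities; positions: p0=7 p1=14 p2=15 p3=15; velocities now: v0=-1 v1=0 v2=-1 v3=0
Collision at t=5: particles 1 and 2 swap velocities; positions: p0=6 p1=14 p2=14 p3=15; velocities now: v0=-1 v1=-1 v2=0 v3=0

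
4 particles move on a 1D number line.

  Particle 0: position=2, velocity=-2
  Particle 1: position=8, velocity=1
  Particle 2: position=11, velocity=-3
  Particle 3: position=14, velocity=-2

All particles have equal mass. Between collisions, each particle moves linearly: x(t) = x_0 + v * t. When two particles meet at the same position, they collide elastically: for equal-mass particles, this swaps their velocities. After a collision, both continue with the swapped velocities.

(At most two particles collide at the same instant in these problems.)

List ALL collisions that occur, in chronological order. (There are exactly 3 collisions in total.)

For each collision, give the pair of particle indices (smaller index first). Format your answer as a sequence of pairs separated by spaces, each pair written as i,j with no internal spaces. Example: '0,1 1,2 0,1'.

Answer: 1,2 2,3 0,1

Derivation:
Collision at t=3/4: particles 1 and 2 swap velocities; positions: p0=1/2 p1=35/4 p2=35/4 p3=25/2; velocities now: v0=-2 v1=-3 v2=1 v3=-2
Collision at t=2: particles 2 and 3 swap velocities; positions: p0=-2 p1=5 p2=10 p3=10; velocities now: v0=-2 v1=-3 v2=-2 v3=1
Collision at t=9: particles 0 and 1 swap velocities; positions: p0=-16 p1=-16 p2=-4 p3=17; velocities now: v0=-3 v1=-2 v2=-2 v3=1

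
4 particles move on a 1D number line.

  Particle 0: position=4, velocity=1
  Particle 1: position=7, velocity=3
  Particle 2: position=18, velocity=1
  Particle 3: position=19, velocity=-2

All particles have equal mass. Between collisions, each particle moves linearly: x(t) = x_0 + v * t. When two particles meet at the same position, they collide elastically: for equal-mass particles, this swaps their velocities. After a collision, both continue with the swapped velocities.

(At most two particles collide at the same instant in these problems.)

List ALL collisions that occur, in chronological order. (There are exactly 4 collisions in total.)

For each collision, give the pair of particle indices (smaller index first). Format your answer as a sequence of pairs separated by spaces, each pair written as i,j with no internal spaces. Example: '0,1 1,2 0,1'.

Answer: 2,3 1,2 0,1 2,3

Derivation:
Collision at t=1/3: particles 2 and 3 swap velocities; positions: p0=13/3 p1=8 p2=55/3 p3=55/3; velocities now: v0=1 v1=3 v2=-2 v3=1
Collision at t=12/5: particles 1 and 2 swap velocities; positions: p0=32/5 p1=71/5 p2=71/5 p3=102/5; velocities now: v0=1 v1=-2 v2=3 v3=1
Collision at t=5: particles 0 and 1 swap velocities; positions: p0=9 p1=9 p2=22 p3=23; velocities now: v0=-2 v1=1 v2=3 v3=1
Collision at t=11/2: particles 2 and 3 swap velocities; positions: p0=8 p1=19/2 p2=47/2 p3=47/2; velocities now: v0=-2 v1=1 v2=1 v3=3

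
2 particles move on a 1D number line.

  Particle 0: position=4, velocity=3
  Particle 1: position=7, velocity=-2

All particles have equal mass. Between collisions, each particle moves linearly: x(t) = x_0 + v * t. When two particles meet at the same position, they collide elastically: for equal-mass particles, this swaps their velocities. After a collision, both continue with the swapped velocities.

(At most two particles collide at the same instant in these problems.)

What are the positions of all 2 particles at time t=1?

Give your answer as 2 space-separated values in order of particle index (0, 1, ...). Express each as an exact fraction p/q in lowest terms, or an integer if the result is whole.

Collision at t=3/5: particles 0 and 1 swap velocities; positions: p0=29/5 p1=29/5; velocities now: v0=-2 v1=3
Advance to t=1 (no further collisions before then); velocities: v0=-2 v1=3; positions = 5 7

Answer: 5 7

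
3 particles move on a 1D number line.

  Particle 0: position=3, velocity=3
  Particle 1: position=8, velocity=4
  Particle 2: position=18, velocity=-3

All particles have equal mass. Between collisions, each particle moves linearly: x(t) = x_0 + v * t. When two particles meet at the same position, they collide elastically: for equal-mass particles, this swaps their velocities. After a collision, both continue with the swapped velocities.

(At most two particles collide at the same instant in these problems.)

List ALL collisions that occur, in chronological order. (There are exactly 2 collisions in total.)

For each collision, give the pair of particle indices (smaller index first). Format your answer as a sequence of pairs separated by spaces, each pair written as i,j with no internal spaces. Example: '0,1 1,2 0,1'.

Collision at t=10/7: particles 1 and 2 swap velocities; positions: p0=51/7 p1=96/7 p2=96/7; velocities now: v0=3 v1=-3 v2=4
Collision at t=5/2: particles 0 and 1 swap velocities; positions: p0=21/2 p1=21/2 p2=18; velocities now: v0=-3 v1=3 v2=4

Answer: 1,2 0,1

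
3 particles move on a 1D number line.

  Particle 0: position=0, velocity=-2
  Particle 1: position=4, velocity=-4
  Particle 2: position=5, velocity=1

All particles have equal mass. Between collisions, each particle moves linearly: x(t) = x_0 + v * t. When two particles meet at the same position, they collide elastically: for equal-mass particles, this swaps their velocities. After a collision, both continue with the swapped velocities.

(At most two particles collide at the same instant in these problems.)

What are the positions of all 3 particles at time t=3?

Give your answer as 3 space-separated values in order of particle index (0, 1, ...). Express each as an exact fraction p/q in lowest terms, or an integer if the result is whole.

Answer: -8 -6 8

Derivation:
Collision at t=2: particles 0 and 1 swap velocities; positions: p0=-4 p1=-4 p2=7; velocities now: v0=-4 v1=-2 v2=1
Advance to t=3 (no further collisions before then); velocities: v0=-4 v1=-2 v2=1; positions = -8 -6 8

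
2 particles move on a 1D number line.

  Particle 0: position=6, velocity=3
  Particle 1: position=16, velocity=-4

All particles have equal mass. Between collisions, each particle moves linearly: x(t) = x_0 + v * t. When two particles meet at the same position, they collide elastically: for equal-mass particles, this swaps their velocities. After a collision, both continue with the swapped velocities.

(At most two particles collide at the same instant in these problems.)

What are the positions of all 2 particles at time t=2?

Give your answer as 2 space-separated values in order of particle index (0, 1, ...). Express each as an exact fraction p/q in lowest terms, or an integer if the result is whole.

Collision at t=10/7: particles 0 and 1 swap velocities; positions: p0=72/7 p1=72/7; velocities now: v0=-4 v1=3
Advance to t=2 (no further collisions before then); velocities: v0=-4 v1=3; positions = 8 12

Answer: 8 12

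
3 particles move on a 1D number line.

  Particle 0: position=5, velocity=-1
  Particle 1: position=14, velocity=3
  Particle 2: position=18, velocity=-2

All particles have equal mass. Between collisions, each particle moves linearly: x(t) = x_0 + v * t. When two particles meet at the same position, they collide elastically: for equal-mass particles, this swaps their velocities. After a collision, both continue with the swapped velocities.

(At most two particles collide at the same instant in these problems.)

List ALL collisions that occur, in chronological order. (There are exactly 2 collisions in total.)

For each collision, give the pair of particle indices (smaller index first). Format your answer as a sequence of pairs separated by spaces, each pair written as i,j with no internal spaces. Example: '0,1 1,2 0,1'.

Collision at t=4/5: particles 1 and 2 swap velocities; positions: p0=21/5 p1=82/5 p2=82/5; velocities now: v0=-1 v1=-2 v2=3
Collision at t=13: particles 0 and 1 swap velocities; positions: p0=-8 p1=-8 p2=53; velocities now: v0=-2 v1=-1 v2=3

Answer: 1,2 0,1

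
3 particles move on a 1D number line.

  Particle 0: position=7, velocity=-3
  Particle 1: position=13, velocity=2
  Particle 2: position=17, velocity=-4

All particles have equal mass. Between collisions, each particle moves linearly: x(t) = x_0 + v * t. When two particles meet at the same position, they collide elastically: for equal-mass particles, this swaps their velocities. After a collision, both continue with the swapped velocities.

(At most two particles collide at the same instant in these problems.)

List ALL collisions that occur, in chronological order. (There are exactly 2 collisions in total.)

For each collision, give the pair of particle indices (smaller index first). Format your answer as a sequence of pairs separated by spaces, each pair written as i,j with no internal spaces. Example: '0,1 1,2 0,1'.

Collision at t=2/3: particles 1 and 2 swap velocities; positions: p0=5 p1=43/3 p2=43/3; velocities now: v0=-3 v1=-4 v2=2
Collision at t=10: particles 0 and 1 swap velocities; positions: p0=-23 p1=-23 p2=33; velocities now: v0=-4 v1=-3 v2=2

Answer: 1,2 0,1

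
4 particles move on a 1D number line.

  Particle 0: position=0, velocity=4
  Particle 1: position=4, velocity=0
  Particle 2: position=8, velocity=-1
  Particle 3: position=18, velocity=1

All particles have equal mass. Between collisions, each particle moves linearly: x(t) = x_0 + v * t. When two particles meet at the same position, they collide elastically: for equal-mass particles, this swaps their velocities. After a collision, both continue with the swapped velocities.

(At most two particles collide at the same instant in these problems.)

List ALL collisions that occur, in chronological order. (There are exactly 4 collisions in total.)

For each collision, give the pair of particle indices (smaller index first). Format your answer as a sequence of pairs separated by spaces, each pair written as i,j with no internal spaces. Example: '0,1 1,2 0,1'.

Collision at t=1: particles 0 and 1 swap velocities; positions: p0=4 p1=4 p2=7 p3=19; velocities now: v0=0 v1=4 v2=-1 v3=1
Collision at t=8/5: particles 1 and 2 swap velocities; positions: p0=4 p1=32/5 p2=32/5 p3=98/5; velocities now: v0=0 v1=-1 v2=4 v3=1
Collision at t=4: particles 0 and 1 swap velocities; positions: p0=4 p1=4 p2=16 p3=22; velocities now: v0=-1 v1=0 v2=4 v3=1
Collision at t=6: particles 2 and 3 swap velocities; positions: p0=2 p1=4 p2=24 p3=24; velocities now: v0=-1 v1=0 v2=1 v3=4

Answer: 0,1 1,2 0,1 2,3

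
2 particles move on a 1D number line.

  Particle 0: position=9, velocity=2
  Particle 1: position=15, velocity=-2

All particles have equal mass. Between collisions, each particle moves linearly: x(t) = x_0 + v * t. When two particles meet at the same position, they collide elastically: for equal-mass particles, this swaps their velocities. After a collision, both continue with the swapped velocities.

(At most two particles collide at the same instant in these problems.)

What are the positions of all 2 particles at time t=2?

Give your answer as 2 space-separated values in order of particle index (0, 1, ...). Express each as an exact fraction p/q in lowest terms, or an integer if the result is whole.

Answer: 11 13

Derivation:
Collision at t=3/2: particles 0 and 1 swap velocities; positions: p0=12 p1=12; velocities now: v0=-2 v1=2
Advance to t=2 (no further collisions before then); velocities: v0=-2 v1=2; positions = 11 13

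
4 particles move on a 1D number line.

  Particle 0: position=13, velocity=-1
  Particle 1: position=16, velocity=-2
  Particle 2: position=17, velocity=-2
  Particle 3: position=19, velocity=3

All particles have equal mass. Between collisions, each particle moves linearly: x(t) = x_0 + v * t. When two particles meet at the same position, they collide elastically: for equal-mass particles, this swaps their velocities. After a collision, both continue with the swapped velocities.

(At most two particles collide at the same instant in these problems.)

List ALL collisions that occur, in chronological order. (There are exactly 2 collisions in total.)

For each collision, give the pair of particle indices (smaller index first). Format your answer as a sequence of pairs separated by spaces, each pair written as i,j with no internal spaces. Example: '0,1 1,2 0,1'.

Answer: 0,1 1,2

Derivation:
Collision at t=3: particles 0 and 1 swap velocities; positions: p0=10 p1=10 p2=11 p3=28; velocities now: v0=-2 v1=-1 v2=-2 v3=3
Collision at t=4: particles 1 and 2 swap velocities; positions: p0=8 p1=9 p2=9 p3=31; velocities now: v0=-2 v1=-2 v2=-1 v3=3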